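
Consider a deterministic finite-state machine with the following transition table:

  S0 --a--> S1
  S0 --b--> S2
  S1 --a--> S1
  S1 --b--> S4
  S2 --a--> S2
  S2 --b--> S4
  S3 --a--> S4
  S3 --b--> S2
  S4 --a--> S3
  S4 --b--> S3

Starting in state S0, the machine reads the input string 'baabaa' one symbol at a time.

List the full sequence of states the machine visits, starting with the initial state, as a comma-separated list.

Answer: S0, S2, S2, S2, S4, S3, S4

Derivation:
Start: S0
  read 'b': S0 --b--> S2
  read 'a': S2 --a--> S2
  read 'a': S2 --a--> S2
  read 'b': S2 --b--> S4
  read 'a': S4 --a--> S3
  read 'a': S3 --a--> S4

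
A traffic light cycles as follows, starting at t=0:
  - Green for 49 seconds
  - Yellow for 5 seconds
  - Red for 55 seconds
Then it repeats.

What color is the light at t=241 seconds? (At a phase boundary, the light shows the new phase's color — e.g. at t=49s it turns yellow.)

Cycle length = 49 + 5 + 55 = 109s
t = 241, phase_t = 241 mod 109 = 23
23 < 49 (green end) → GREEN

Answer: green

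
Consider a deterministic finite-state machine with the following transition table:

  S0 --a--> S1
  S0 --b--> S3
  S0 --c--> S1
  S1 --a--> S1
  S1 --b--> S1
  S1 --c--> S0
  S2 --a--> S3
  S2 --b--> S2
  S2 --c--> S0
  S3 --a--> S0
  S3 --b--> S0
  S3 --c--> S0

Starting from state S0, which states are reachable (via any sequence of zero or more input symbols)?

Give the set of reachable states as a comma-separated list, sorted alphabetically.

Answer: S0, S1, S3

Derivation:
BFS from S0:
  visit S0: S0--a-->S1 (new), S0--b-->S3 (new), S0--c-->S1 (seen)
  visit S1: S1--a-->S1 (seen), S1--b-->S1 (seen), S1--c-->S0 (seen)
  visit S3: S3--a-->S0 (seen), S3--b-->S0 (seen), S3--c-->S0 (seen)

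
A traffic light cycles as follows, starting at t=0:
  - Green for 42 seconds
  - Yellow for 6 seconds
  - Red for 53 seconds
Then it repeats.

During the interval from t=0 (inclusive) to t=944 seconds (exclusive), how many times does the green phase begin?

Answer: 10

Derivation:
Cycle = 42+6+53 = 101s
green phase starts at t = k*101 + 0 for k=0,1,2,...
Need k*101+0 < 944 → k < 9.347
k ∈ {0, ..., 9} → 10 starts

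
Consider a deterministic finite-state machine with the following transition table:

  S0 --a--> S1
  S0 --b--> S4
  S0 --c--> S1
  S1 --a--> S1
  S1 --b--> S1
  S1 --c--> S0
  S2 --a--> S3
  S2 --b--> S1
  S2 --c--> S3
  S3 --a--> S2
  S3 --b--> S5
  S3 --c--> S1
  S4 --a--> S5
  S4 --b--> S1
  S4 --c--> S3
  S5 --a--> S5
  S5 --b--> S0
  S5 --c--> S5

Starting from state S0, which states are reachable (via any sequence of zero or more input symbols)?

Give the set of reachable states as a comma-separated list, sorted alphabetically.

Answer: S0, S1, S2, S3, S4, S5

Derivation:
BFS from S0:
  visit S0: S0--a-->S1 (new), S0--b-->S4 (new), S0--c-->S1 (seen)
  visit S1: S1--a-->S1 (seen), S1--b-->S1 (seen), S1--c-->S0 (seen)
  visit S4: S4--a-->S5 (new), S4--b-->S1 (seen), S4--c-->S3 (new)
  visit S5: S5--a-->S5 (seen), S5--b-->S0 (seen), S5--c-->S5 (seen)
  visit S3: S3--a-->S2 (new), S3--b-->S5 (seen), S3--c-->S1 (seen)
  visit S2: S2--a-->S3 (seen), S2--b-->S1 (seen), S2--c-->S3 (seen)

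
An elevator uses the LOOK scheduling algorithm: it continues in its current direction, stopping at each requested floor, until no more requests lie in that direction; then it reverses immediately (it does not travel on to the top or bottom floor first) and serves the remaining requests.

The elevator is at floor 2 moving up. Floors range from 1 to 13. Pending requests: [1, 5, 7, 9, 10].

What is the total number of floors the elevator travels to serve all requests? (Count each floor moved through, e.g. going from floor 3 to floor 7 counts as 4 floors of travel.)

Answer: 17

Derivation:
Start at floor 2 moving up, LOOK stop order: [5, 7, 9, 10, 1]
  2 → 5: |5-2| = 3, total = 3
  5 → 7: |7-5| = 2, total = 5
  7 → 9: |9-7| = 2, total = 7
  9 → 10: |10-9| = 1, total = 8
  10 → 1: |1-10| = 9, total = 17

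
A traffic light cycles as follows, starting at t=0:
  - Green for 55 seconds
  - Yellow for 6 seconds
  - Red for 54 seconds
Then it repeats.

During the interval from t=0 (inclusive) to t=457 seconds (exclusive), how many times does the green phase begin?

Answer: 4

Derivation:
Cycle = 55+6+54 = 115s
green phase starts at t = k*115 + 0 for k=0,1,2,...
Need k*115+0 < 457 → k < 3.974
k ∈ {0, ..., 3} → 4 starts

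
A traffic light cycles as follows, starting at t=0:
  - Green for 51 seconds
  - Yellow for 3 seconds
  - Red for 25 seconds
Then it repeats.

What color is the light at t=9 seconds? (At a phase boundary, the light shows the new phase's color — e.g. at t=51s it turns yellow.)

Answer: green

Derivation:
Cycle length = 51 + 3 + 25 = 79s
t = 9, phase_t = 9 mod 79 = 9
9 < 51 (green end) → GREEN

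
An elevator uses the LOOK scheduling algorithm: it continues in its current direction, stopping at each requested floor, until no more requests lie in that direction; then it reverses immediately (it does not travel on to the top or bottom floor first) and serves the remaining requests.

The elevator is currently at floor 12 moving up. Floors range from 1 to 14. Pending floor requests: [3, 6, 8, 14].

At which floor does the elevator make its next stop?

Current floor: 12, direction: up
Requests above: [14]
Requests below: [3, 6, 8]
Moving up and requests lie above → nearest above is min([14]) = 14

Answer: 14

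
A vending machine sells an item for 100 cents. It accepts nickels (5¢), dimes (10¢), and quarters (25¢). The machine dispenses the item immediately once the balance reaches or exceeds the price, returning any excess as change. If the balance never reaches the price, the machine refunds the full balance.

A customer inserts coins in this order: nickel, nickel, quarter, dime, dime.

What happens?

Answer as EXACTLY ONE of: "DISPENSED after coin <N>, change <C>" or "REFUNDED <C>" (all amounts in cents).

Price: 100¢
Coin 1 (nickel, 5¢): balance = 5¢
Coin 2 (nickel, 5¢): balance = 10¢
Coin 3 (quarter, 25¢): balance = 35¢
Coin 4 (dime, 10¢): balance = 45¢
Coin 5 (dime, 10¢): balance = 55¢
All coins inserted, balance 55¢ < price 100¢ → REFUND 55¢

Answer: REFUNDED 55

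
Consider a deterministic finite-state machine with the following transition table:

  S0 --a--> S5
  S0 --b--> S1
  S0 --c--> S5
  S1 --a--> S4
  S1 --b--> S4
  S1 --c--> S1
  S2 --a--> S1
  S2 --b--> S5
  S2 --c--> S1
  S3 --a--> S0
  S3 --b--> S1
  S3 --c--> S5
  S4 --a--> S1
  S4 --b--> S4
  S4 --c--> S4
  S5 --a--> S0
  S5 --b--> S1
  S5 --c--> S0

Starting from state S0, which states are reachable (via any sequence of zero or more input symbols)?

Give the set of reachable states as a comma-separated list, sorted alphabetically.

Answer: S0, S1, S4, S5

Derivation:
BFS from S0:
  visit S0: S0--a-->S5 (new), S0--b-->S1 (new), S0--c-->S5 (seen)
  visit S5: S5--a-->S0 (seen), S5--b-->S1 (seen), S5--c-->S0 (seen)
  visit S1: S1--a-->S4 (new), S1--b-->S4 (seen), S1--c-->S1 (seen)
  visit S4: S4--a-->S1 (seen), S4--b-->S4 (seen), S4--c-->S4 (seen)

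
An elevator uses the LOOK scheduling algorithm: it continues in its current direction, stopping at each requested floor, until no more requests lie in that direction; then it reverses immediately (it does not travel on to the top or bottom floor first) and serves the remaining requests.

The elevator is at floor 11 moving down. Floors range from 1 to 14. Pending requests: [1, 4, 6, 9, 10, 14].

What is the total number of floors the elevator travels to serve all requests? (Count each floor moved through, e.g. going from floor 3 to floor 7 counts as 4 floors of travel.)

Answer: 23

Derivation:
Start at floor 11 moving down, LOOK stop order: [10, 9, 6, 4, 1, 14]
  11 → 10: |10-11| = 1, total = 1
  10 → 9: |9-10| = 1, total = 2
  9 → 6: |6-9| = 3, total = 5
  6 → 4: |4-6| = 2, total = 7
  4 → 1: |1-4| = 3, total = 10
  1 → 14: |14-1| = 13, total = 23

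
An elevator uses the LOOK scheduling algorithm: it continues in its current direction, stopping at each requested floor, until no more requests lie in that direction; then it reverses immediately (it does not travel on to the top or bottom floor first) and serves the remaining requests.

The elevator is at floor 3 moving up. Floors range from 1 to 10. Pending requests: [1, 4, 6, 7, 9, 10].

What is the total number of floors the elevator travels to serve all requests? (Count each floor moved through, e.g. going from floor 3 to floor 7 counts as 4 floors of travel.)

Start at floor 3 moving up, LOOK stop order: [4, 6, 7, 9, 10, 1]
  3 → 4: |4-3| = 1, total = 1
  4 → 6: |6-4| = 2, total = 3
  6 → 7: |7-6| = 1, total = 4
  7 → 9: |9-7| = 2, total = 6
  9 → 10: |10-9| = 1, total = 7
  10 → 1: |1-10| = 9, total = 16

Answer: 16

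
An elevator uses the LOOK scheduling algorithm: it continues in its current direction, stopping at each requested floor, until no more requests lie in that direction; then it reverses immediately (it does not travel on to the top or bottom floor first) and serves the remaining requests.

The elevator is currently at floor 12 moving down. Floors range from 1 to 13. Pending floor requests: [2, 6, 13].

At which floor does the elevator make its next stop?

Answer: 6

Derivation:
Current floor: 12, direction: down
Requests above: [13]
Requests below: [2, 6]
Moving down and requests lie below → nearest below is max([2, 6]) = 6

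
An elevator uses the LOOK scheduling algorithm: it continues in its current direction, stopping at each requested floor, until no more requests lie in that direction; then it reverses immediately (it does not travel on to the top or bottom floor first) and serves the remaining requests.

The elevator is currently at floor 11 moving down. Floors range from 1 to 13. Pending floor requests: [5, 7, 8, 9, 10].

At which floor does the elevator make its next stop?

Current floor: 11, direction: down
Requests above: []
Requests below: [5, 7, 8, 9, 10]
Moving down and requests lie below → nearest below is max([5, 7, 8, 9, 10]) = 10

Answer: 10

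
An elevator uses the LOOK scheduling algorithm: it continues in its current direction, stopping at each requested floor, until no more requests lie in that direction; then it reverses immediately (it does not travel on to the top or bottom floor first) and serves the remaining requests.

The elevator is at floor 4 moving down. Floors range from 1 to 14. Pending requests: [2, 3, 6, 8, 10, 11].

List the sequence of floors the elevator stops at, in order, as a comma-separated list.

Current: 4, moving DOWN
Serve below first (descending): [3, 2]
Then reverse, serve above (ascending): [6, 8, 10, 11]

Answer: 3, 2, 6, 8, 10, 11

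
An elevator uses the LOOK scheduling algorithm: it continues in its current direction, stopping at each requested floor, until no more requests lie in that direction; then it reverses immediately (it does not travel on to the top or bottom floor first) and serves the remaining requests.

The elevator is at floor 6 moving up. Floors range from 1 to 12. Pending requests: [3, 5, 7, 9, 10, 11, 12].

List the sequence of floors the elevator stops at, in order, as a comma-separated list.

Current: 6, moving UP
Serve above first (ascending): [7, 9, 10, 11, 12]
Then reverse, serve below (descending): [5, 3]

Answer: 7, 9, 10, 11, 12, 5, 3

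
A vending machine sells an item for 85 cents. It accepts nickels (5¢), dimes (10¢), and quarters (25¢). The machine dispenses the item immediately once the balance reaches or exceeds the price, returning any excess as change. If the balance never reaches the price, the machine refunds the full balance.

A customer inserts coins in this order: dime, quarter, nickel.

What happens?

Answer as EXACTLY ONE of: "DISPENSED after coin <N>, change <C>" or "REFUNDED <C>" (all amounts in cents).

Answer: REFUNDED 40

Derivation:
Price: 85¢
Coin 1 (dime, 10¢): balance = 10¢
Coin 2 (quarter, 25¢): balance = 35¢
Coin 3 (nickel, 5¢): balance = 40¢
All coins inserted, balance 40¢ < price 85¢ → REFUND 40¢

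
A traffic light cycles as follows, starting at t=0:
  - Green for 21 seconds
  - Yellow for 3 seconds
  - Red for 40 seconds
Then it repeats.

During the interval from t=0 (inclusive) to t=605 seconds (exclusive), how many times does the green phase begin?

Answer: 10

Derivation:
Cycle = 21+3+40 = 64s
green phase starts at t = k*64 + 0 for k=0,1,2,...
Need k*64+0 < 605 → k < 9.453
k ∈ {0, ..., 9} → 10 starts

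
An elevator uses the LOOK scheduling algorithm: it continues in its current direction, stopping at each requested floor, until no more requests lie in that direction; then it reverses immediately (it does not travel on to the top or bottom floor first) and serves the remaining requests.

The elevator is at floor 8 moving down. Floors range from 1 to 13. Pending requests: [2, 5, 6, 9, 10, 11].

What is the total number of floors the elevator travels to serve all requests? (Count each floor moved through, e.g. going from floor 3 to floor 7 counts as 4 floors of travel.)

Start at floor 8 moving down, LOOK stop order: [6, 5, 2, 9, 10, 11]
  8 → 6: |6-8| = 2, total = 2
  6 → 5: |5-6| = 1, total = 3
  5 → 2: |2-5| = 3, total = 6
  2 → 9: |9-2| = 7, total = 13
  9 → 10: |10-9| = 1, total = 14
  10 → 11: |11-10| = 1, total = 15

Answer: 15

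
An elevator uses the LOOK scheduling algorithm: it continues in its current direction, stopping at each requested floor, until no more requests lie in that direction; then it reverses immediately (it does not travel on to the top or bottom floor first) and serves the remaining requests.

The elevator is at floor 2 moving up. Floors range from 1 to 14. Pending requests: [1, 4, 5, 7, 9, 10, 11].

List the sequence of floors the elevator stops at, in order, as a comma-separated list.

Current: 2, moving UP
Serve above first (ascending): [4, 5, 7, 9, 10, 11]
Then reverse, serve below (descending): [1]

Answer: 4, 5, 7, 9, 10, 11, 1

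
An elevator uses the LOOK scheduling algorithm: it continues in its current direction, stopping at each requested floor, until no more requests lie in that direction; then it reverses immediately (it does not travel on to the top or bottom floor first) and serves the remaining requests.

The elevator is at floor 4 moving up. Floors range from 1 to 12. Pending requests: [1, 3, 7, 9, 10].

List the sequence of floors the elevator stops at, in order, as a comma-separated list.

Answer: 7, 9, 10, 3, 1

Derivation:
Current: 4, moving UP
Serve above first (ascending): [7, 9, 10]
Then reverse, serve below (descending): [3, 1]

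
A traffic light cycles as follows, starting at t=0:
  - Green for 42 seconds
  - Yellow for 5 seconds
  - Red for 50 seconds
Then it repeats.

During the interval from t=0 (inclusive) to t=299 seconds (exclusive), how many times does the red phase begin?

Cycle = 42+5+50 = 97s
red phase starts at t = k*97 + 47 for k=0,1,2,...
Need k*97+47 < 299 → k < 2.598
k ∈ {0, ..., 2} → 3 starts

Answer: 3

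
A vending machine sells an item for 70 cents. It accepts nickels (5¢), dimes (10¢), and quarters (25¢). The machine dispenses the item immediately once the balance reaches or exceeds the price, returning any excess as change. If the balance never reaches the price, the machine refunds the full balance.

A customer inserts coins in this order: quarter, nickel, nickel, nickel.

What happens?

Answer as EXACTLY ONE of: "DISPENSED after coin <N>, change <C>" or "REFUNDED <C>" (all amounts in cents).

Price: 70¢
Coin 1 (quarter, 25¢): balance = 25¢
Coin 2 (nickel, 5¢): balance = 30¢
Coin 3 (nickel, 5¢): balance = 35¢
Coin 4 (nickel, 5¢): balance = 40¢
All coins inserted, balance 40¢ < price 70¢ → REFUND 40¢

Answer: REFUNDED 40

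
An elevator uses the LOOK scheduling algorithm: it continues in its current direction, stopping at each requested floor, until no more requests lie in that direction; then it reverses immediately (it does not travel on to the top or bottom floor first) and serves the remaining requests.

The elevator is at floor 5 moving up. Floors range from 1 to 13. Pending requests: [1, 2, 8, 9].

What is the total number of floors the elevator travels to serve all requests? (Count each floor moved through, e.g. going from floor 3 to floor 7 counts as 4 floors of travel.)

Start at floor 5 moving up, LOOK stop order: [8, 9, 2, 1]
  5 → 8: |8-5| = 3, total = 3
  8 → 9: |9-8| = 1, total = 4
  9 → 2: |2-9| = 7, total = 11
  2 → 1: |1-2| = 1, total = 12

Answer: 12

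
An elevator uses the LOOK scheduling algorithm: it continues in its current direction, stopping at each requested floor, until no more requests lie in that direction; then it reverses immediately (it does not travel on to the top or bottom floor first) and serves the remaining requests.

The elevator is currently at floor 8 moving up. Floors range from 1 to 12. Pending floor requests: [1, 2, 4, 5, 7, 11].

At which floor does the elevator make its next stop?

Current floor: 8, direction: up
Requests above: [11]
Requests below: [1, 2, 4, 5, 7]
Moving up and requests lie above → nearest above is min([11]) = 11

Answer: 11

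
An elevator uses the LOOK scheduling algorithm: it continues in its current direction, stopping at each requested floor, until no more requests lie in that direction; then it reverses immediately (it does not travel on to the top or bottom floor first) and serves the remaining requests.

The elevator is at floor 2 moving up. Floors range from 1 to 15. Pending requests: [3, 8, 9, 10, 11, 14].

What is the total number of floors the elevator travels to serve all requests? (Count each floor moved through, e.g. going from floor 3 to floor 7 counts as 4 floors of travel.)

Answer: 12

Derivation:
Start at floor 2 moving up, LOOK stop order: [3, 8, 9, 10, 11, 14]
  2 → 3: |3-2| = 1, total = 1
  3 → 8: |8-3| = 5, total = 6
  8 → 9: |9-8| = 1, total = 7
  9 → 10: |10-9| = 1, total = 8
  10 → 11: |11-10| = 1, total = 9
  11 → 14: |14-11| = 3, total = 12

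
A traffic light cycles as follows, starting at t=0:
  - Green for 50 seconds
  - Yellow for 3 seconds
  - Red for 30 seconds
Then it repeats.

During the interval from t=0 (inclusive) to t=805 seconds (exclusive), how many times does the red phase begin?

Answer: 10

Derivation:
Cycle = 50+3+30 = 83s
red phase starts at t = k*83 + 53 for k=0,1,2,...
Need k*83+53 < 805 → k < 9.060
k ∈ {0, ..., 9} → 10 starts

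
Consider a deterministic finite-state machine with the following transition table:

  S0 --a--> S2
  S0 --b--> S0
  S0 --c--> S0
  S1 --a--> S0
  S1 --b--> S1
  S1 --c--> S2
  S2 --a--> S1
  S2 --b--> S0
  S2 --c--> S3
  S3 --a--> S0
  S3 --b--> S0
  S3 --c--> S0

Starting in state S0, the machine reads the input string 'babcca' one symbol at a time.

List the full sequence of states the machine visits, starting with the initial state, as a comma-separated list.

Answer: S0, S0, S2, S0, S0, S0, S2

Derivation:
Start: S0
  read 'b': S0 --b--> S0
  read 'a': S0 --a--> S2
  read 'b': S2 --b--> S0
  read 'c': S0 --c--> S0
  read 'c': S0 --c--> S0
  read 'a': S0 --a--> S2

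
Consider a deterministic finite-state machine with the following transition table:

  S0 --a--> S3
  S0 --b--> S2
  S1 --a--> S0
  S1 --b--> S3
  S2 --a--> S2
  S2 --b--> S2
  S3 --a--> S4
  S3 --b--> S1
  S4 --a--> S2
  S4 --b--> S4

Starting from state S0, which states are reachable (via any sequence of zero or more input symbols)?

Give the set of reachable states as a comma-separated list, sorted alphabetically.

Answer: S0, S1, S2, S3, S4

Derivation:
BFS from S0:
  visit S0: S0--a-->S3 (new), S0--b-->S2 (new)
  visit S3: S3--a-->S4 (new), S3--b-->S1 (new)
  visit S2: S2--a-->S2 (seen), S2--b-->S2 (seen)
  visit S4: S4--a-->S2 (seen), S4--b-->S4 (seen)
  visit S1: S1--a-->S0 (seen), S1--b-->S3 (seen)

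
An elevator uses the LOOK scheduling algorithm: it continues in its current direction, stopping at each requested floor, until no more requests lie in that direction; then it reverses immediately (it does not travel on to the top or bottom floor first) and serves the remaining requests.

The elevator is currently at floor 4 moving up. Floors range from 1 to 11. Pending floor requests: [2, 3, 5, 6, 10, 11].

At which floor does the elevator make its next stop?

Answer: 5

Derivation:
Current floor: 4, direction: up
Requests above: [5, 6, 10, 11]
Requests below: [2, 3]
Moving up and requests lie above → nearest above is min([5, 6, 10, 11]) = 5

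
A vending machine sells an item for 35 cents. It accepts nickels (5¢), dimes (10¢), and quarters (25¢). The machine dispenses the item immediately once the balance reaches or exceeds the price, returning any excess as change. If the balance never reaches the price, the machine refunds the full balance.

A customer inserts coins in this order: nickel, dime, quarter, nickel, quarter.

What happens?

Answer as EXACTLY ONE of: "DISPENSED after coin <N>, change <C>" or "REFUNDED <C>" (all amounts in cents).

Answer: DISPENSED after coin 3, change 5

Derivation:
Price: 35¢
Coin 1 (nickel, 5¢): balance = 5¢
Coin 2 (dime, 10¢): balance = 15¢
Coin 3 (quarter, 25¢): balance = 40¢
  → balance >= price → DISPENSE, change = 40 - 35 = 5¢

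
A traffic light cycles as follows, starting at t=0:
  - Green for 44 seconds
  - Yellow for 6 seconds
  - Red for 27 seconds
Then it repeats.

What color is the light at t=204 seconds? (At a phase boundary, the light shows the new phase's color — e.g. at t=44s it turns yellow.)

Answer: red

Derivation:
Cycle length = 44 + 6 + 27 = 77s
t = 204, phase_t = 204 mod 77 = 50
50 >= 50 → RED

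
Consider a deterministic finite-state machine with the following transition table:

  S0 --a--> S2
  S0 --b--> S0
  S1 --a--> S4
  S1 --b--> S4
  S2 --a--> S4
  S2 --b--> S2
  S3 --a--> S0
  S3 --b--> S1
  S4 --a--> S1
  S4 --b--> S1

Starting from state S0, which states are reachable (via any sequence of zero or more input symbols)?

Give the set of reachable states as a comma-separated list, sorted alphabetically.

BFS from S0:
  visit S0: S0--a-->S2 (new), S0--b-->S0 (seen)
  visit S2: S2--a-->S4 (new), S2--b-->S2 (seen)
  visit S4: S4--a-->S1 (new), S4--b-->S1 (seen)
  visit S1: S1--a-->S4 (seen), S1--b-->S4 (seen)

Answer: S0, S1, S2, S4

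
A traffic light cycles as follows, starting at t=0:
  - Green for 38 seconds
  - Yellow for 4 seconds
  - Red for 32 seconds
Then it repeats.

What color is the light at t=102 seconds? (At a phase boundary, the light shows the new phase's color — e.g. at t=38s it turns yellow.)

Answer: green

Derivation:
Cycle length = 38 + 4 + 32 = 74s
t = 102, phase_t = 102 mod 74 = 28
28 < 38 (green end) → GREEN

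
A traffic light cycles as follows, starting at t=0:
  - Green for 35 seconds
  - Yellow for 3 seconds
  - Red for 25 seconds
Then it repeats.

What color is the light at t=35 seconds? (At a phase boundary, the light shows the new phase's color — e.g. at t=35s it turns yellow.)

Cycle length = 35 + 3 + 25 = 63s
t = 35, phase_t = 35 mod 63 = 35
35 <= 35 < 38 (yellow end) → YELLOW

Answer: yellow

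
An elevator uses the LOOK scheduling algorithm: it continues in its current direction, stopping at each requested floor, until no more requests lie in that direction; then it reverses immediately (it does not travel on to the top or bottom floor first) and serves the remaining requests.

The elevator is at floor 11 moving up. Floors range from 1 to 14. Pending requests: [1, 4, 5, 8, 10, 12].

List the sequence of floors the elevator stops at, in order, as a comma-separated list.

Answer: 12, 10, 8, 5, 4, 1

Derivation:
Current: 11, moving UP
Serve above first (ascending): [12]
Then reverse, serve below (descending): [10, 8, 5, 4, 1]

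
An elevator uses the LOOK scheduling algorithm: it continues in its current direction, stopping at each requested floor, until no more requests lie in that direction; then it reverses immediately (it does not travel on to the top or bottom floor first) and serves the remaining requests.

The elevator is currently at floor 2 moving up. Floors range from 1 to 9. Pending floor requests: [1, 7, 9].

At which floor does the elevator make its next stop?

Answer: 7

Derivation:
Current floor: 2, direction: up
Requests above: [7, 9]
Requests below: [1]
Moving up and requests lie above → nearest above is min([7, 9]) = 7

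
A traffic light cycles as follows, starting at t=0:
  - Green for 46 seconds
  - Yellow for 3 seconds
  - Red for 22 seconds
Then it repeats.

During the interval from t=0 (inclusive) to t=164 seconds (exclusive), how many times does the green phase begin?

Cycle = 46+3+22 = 71s
green phase starts at t = k*71 + 0 for k=0,1,2,...
Need k*71+0 < 164 → k < 2.310
k ∈ {0, ..., 2} → 3 starts

Answer: 3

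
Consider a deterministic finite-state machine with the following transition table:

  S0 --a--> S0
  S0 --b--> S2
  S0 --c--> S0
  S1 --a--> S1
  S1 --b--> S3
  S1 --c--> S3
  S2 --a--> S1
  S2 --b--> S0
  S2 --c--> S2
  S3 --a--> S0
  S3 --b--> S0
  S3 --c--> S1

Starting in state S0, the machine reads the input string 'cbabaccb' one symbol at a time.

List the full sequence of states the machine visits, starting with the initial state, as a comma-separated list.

Answer: S0, S0, S2, S1, S3, S0, S0, S0, S2

Derivation:
Start: S0
  read 'c': S0 --c--> S0
  read 'b': S0 --b--> S2
  read 'a': S2 --a--> S1
  read 'b': S1 --b--> S3
  read 'a': S3 --a--> S0
  read 'c': S0 --c--> S0
  read 'c': S0 --c--> S0
  read 'b': S0 --b--> S2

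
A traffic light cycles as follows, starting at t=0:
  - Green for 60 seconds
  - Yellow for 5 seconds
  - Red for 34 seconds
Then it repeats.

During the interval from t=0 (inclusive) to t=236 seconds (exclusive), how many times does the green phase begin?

Answer: 3

Derivation:
Cycle = 60+5+34 = 99s
green phase starts at t = k*99 + 0 for k=0,1,2,...
Need k*99+0 < 236 → k < 2.384
k ∈ {0, ..., 2} → 3 starts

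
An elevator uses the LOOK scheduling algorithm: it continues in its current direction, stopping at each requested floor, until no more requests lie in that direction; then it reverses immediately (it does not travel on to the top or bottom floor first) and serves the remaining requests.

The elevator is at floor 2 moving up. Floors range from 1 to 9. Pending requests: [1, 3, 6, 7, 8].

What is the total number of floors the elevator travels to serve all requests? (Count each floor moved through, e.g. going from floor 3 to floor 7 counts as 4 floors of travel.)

Answer: 13

Derivation:
Start at floor 2 moving up, LOOK stop order: [3, 6, 7, 8, 1]
  2 → 3: |3-2| = 1, total = 1
  3 → 6: |6-3| = 3, total = 4
  6 → 7: |7-6| = 1, total = 5
  7 → 8: |8-7| = 1, total = 6
  8 → 1: |1-8| = 7, total = 13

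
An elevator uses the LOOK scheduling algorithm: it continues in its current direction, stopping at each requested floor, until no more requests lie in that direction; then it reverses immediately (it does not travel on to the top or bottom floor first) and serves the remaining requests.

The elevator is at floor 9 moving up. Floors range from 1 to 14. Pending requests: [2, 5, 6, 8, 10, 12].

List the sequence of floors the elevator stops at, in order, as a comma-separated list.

Current: 9, moving UP
Serve above first (ascending): [10, 12]
Then reverse, serve below (descending): [8, 6, 5, 2]

Answer: 10, 12, 8, 6, 5, 2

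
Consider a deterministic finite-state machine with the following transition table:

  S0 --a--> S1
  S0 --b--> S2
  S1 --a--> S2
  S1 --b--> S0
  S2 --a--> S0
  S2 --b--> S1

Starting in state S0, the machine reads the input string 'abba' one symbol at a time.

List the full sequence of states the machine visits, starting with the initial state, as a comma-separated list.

Answer: S0, S1, S0, S2, S0

Derivation:
Start: S0
  read 'a': S0 --a--> S1
  read 'b': S1 --b--> S0
  read 'b': S0 --b--> S2
  read 'a': S2 --a--> S0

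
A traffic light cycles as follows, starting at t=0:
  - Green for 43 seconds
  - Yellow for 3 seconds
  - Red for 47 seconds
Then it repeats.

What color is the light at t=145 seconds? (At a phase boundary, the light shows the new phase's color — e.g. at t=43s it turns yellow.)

Answer: red

Derivation:
Cycle length = 43 + 3 + 47 = 93s
t = 145, phase_t = 145 mod 93 = 52
52 >= 46 → RED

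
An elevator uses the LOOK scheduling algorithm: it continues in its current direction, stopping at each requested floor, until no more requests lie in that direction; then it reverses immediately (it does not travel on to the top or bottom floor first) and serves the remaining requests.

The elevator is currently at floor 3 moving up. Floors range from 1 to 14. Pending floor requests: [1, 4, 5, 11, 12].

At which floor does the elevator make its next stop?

Answer: 4

Derivation:
Current floor: 3, direction: up
Requests above: [4, 5, 11, 12]
Requests below: [1]
Moving up and requests lie above → nearest above is min([4, 5, 11, 12]) = 4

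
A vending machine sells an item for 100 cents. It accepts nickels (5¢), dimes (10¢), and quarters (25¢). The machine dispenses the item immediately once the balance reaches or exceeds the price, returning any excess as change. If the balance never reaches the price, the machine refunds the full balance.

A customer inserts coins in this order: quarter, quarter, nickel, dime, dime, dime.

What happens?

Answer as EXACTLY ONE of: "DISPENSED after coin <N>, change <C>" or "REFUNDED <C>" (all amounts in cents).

Price: 100¢
Coin 1 (quarter, 25¢): balance = 25¢
Coin 2 (quarter, 25¢): balance = 50¢
Coin 3 (nickel, 5¢): balance = 55¢
Coin 4 (dime, 10¢): balance = 65¢
Coin 5 (dime, 10¢): balance = 75¢
Coin 6 (dime, 10¢): balance = 85¢
All coins inserted, balance 85¢ < price 100¢ → REFUND 85¢

Answer: REFUNDED 85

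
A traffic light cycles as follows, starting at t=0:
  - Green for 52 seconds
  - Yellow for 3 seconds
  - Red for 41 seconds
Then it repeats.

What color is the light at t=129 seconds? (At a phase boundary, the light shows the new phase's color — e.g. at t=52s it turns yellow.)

Cycle length = 52 + 3 + 41 = 96s
t = 129, phase_t = 129 mod 96 = 33
33 < 52 (green end) → GREEN

Answer: green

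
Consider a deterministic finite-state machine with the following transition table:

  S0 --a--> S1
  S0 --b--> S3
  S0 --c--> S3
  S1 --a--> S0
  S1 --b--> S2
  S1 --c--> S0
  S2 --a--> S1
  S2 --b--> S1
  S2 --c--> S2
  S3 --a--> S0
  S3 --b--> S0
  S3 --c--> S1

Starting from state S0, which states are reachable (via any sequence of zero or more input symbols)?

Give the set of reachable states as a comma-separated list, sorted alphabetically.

BFS from S0:
  visit S0: S0--a-->S1 (new), S0--b-->S3 (new), S0--c-->S3 (seen)
  visit S1: S1--a-->S0 (seen), S1--b-->S2 (new), S1--c-->S0 (seen)
  visit S3: S3--a-->S0 (seen), S3--b-->S0 (seen), S3--c-->S1 (seen)
  visit S2: S2--a-->S1 (seen), S2--b-->S1 (seen), S2--c-->S2 (seen)

Answer: S0, S1, S2, S3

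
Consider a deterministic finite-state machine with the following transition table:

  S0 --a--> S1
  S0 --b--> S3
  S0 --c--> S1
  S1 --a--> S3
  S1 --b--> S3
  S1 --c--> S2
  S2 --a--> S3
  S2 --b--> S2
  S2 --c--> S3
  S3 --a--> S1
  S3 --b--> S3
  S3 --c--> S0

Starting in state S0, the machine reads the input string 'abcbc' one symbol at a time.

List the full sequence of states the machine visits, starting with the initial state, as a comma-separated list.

Answer: S0, S1, S3, S0, S3, S0

Derivation:
Start: S0
  read 'a': S0 --a--> S1
  read 'b': S1 --b--> S3
  read 'c': S3 --c--> S0
  read 'b': S0 --b--> S3
  read 'c': S3 --c--> S0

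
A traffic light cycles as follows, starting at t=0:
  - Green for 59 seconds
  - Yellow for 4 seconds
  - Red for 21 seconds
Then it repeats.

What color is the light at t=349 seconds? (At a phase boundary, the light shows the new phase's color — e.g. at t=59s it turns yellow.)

Cycle length = 59 + 4 + 21 = 84s
t = 349, phase_t = 349 mod 84 = 13
13 < 59 (green end) → GREEN

Answer: green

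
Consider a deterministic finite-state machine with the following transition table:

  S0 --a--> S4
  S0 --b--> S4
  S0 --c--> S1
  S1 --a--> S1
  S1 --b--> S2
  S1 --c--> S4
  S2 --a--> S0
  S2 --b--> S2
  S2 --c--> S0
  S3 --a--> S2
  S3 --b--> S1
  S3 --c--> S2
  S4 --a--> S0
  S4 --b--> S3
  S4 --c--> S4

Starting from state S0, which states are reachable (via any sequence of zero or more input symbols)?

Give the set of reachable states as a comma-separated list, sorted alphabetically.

BFS from S0:
  visit S0: S0--a-->S4 (new), S0--b-->S4 (seen), S0--c-->S1 (new)
  visit S4: S4--a-->S0 (seen), S4--b-->S3 (new), S4--c-->S4 (seen)
  visit S1: S1--a-->S1 (seen), S1--b-->S2 (new), S1--c-->S4 (seen)
  visit S3: S3--a-->S2 (seen), S3--b-->S1 (seen), S3--c-->S2 (seen)
  visit S2: S2--a-->S0 (seen), S2--b-->S2 (seen), S2--c-->S0 (seen)

Answer: S0, S1, S2, S3, S4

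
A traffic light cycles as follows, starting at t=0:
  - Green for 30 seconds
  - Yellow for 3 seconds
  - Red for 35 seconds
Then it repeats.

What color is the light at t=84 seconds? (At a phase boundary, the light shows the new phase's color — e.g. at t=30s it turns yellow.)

Answer: green

Derivation:
Cycle length = 30 + 3 + 35 = 68s
t = 84, phase_t = 84 mod 68 = 16
16 < 30 (green end) → GREEN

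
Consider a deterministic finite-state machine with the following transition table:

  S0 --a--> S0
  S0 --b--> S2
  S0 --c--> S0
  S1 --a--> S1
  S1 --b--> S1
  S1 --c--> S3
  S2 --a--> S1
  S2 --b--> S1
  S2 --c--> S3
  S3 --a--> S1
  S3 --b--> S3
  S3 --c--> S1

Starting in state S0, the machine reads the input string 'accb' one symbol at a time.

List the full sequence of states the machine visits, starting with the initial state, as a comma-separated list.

Start: S0
  read 'a': S0 --a--> S0
  read 'c': S0 --c--> S0
  read 'c': S0 --c--> S0
  read 'b': S0 --b--> S2

Answer: S0, S0, S0, S0, S2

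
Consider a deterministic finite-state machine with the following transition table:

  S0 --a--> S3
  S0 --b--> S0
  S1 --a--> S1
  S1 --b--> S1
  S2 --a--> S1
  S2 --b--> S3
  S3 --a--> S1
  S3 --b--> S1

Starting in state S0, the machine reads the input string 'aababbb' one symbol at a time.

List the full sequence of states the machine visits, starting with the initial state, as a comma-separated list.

Start: S0
  read 'a': S0 --a--> S3
  read 'a': S3 --a--> S1
  read 'b': S1 --b--> S1
  read 'a': S1 --a--> S1
  read 'b': S1 --b--> S1
  read 'b': S1 --b--> S1
  read 'b': S1 --b--> S1

Answer: S0, S3, S1, S1, S1, S1, S1, S1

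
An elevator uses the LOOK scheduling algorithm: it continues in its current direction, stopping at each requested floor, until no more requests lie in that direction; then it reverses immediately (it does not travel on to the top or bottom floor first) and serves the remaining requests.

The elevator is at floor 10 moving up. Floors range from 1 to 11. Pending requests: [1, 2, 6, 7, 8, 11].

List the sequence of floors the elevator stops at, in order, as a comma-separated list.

Answer: 11, 8, 7, 6, 2, 1

Derivation:
Current: 10, moving UP
Serve above first (ascending): [11]
Then reverse, serve below (descending): [8, 7, 6, 2, 1]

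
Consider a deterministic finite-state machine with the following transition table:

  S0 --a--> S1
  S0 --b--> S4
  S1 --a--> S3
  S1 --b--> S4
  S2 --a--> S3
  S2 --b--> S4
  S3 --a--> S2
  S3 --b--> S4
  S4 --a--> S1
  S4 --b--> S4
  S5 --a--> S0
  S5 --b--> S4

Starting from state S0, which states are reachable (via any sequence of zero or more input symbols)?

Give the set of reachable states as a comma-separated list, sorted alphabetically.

BFS from S0:
  visit S0: S0--a-->S1 (new), S0--b-->S4 (new)
  visit S1: S1--a-->S3 (new), S1--b-->S4 (seen)
  visit S4: S4--a-->S1 (seen), S4--b-->S4 (seen)
  visit S3: S3--a-->S2 (new), S3--b-->S4 (seen)
  visit S2: S2--a-->S3 (seen), S2--b-->S4 (seen)

Answer: S0, S1, S2, S3, S4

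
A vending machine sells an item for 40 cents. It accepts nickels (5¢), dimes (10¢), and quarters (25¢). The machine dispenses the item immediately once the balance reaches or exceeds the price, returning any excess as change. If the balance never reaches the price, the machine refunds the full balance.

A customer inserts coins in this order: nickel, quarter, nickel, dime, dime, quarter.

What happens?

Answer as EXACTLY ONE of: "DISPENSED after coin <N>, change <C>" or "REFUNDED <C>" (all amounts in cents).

Price: 40¢
Coin 1 (nickel, 5¢): balance = 5¢
Coin 2 (quarter, 25¢): balance = 30¢
Coin 3 (nickel, 5¢): balance = 35¢
Coin 4 (dime, 10¢): balance = 45¢
  → balance >= price → DISPENSE, change = 45 - 40 = 5¢

Answer: DISPENSED after coin 4, change 5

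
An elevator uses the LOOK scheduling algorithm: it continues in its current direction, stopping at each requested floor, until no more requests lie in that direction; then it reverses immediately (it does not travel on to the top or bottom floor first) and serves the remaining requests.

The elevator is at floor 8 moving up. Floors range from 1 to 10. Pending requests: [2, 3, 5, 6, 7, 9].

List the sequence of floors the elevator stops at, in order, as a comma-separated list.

Current: 8, moving UP
Serve above first (ascending): [9]
Then reverse, serve below (descending): [7, 6, 5, 3, 2]

Answer: 9, 7, 6, 5, 3, 2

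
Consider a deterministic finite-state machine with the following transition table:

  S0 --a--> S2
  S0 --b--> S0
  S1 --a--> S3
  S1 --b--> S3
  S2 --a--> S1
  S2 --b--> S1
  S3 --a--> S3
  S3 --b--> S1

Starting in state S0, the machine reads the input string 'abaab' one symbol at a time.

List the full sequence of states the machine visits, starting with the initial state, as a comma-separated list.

Start: S0
  read 'a': S0 --a--> S2
  read 'b': S2 --b--> S1
  read 'a': S1 --a--> S3
  read 'a': S3 --a--> S3
  read 'b': S3 --b--> S1

Answer: S0, S2, S1, S3, S3, S1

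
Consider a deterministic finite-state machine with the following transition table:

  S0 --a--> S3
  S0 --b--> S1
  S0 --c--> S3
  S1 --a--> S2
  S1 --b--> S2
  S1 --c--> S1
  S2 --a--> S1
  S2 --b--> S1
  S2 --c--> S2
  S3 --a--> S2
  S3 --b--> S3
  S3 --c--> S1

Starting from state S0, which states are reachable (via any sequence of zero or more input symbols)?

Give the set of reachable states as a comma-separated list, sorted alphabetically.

BFS from S0:
  visit S0: S0--a-->S3 (new), S0--b-->S1 (new), S0--c-->S3 (seen)
  visit S3: S3--a-->S2 (new), S3--b-->S3 (seen), S3--c-->S1 (seen)
  visit S1: S1--a-->S2 (seen), S1--b-->S2 (seen), S1--c-->S1 (seen)
  visit S2: S2--a-->S1 (seen), S2--b-->S1 (seen), S2--c-->S2 (seen)

Answer: S0, S1, S2, S3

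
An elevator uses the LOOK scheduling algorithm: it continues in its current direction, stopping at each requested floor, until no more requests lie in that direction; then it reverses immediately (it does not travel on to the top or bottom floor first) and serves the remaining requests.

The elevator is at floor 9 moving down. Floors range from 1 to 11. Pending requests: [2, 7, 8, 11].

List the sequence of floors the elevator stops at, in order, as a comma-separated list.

Current: 9, moving DOWN
Serve below first (descending): [8, 7, 2]
Then reverse, serve above (ascending): [11]

Answer: 8, 7, 2, 11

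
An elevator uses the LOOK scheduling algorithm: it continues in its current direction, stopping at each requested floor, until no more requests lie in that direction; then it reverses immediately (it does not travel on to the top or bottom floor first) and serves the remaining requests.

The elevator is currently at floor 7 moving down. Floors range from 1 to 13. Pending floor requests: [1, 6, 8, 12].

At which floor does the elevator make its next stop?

Answer: 6

Derivation:
Current floor: 7, direction: down
Requests above: [8, 12]
Requests below: [1, 6]
Moving down and requests lie below → nearest below is max([1, 6]) = 6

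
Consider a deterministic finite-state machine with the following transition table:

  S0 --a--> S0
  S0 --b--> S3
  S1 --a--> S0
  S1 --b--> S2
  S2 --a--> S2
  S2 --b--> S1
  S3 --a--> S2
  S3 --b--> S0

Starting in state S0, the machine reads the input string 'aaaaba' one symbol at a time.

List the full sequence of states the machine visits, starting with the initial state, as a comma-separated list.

Answer: S0, S0, S0, S0, S0, S3, S2

Derivation:
Start: S0
  read 'a': S0 --a--> S0
  read 'a': S0 --a--> S0
  read 'a': S0 --a--> S0
  read 'a': S0 --a--> S0
  read 'b': S0 --b--> S3
  read 'a': S3 --a--> S2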